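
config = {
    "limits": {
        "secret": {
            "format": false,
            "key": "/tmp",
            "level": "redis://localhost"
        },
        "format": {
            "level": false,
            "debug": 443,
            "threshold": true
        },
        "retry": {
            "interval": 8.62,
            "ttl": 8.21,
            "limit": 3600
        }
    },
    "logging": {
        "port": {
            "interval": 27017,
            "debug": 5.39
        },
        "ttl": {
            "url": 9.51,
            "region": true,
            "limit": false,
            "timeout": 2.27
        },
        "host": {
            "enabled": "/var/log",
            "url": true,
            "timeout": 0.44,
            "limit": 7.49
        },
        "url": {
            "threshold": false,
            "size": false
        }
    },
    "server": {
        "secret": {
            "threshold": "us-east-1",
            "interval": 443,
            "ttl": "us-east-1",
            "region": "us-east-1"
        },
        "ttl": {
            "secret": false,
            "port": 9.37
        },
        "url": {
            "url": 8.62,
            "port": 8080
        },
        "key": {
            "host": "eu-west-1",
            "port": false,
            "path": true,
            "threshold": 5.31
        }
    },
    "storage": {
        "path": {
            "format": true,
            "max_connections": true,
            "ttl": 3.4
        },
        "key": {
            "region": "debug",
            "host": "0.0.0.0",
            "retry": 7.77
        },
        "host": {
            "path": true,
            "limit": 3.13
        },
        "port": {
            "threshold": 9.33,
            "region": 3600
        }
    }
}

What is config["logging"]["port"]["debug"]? 5.39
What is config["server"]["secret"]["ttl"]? "us-east-1"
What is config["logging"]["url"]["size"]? False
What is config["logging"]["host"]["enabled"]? "/var/log"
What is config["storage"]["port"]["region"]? 3600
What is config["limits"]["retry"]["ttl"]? 8.21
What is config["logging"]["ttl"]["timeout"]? 2.27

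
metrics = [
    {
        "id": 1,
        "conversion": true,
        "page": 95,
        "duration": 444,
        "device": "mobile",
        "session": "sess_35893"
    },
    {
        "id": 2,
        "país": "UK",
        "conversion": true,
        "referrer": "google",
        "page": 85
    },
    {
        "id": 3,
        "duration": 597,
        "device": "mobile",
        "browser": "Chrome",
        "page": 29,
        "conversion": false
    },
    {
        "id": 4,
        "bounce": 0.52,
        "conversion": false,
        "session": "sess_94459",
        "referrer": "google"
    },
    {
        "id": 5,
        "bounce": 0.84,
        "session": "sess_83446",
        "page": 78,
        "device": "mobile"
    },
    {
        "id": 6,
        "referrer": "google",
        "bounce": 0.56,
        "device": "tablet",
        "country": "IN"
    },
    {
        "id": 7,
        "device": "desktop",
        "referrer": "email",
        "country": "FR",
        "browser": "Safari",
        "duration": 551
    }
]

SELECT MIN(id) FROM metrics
1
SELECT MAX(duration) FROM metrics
597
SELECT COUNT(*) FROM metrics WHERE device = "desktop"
1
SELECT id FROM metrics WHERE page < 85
[3, 5]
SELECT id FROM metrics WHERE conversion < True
[3, 4]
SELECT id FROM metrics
[1, 2, 3, 4, 5, 6, 7]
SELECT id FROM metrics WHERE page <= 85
[2, 3, 5]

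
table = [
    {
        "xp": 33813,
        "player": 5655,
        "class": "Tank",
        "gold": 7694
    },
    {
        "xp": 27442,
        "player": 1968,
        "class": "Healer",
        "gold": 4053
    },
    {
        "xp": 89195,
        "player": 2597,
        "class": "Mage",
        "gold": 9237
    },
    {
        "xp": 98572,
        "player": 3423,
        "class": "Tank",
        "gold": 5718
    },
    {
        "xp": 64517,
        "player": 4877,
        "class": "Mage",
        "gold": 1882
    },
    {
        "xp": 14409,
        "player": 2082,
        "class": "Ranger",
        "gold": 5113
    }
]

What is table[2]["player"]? 2597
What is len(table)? 6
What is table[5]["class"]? "Ranger"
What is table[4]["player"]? 4877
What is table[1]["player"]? 1968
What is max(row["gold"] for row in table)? 9237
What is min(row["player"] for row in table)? 1968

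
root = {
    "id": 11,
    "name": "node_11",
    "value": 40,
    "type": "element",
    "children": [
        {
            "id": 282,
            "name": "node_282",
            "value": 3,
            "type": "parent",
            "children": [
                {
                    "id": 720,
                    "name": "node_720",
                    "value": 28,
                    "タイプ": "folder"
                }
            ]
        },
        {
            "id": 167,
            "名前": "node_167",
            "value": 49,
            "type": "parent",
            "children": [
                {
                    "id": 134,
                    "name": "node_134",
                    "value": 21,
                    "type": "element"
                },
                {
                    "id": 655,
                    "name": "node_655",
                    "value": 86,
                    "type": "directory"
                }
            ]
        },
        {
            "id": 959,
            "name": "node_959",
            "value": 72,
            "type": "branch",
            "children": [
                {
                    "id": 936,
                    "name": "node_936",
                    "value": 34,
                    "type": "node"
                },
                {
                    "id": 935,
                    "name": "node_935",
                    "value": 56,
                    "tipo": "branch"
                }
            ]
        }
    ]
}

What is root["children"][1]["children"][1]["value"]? 86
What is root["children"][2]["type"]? "branch"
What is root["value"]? 40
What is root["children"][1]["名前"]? "node_167"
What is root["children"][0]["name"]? "node_282"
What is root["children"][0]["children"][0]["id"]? 720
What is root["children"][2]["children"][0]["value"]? 34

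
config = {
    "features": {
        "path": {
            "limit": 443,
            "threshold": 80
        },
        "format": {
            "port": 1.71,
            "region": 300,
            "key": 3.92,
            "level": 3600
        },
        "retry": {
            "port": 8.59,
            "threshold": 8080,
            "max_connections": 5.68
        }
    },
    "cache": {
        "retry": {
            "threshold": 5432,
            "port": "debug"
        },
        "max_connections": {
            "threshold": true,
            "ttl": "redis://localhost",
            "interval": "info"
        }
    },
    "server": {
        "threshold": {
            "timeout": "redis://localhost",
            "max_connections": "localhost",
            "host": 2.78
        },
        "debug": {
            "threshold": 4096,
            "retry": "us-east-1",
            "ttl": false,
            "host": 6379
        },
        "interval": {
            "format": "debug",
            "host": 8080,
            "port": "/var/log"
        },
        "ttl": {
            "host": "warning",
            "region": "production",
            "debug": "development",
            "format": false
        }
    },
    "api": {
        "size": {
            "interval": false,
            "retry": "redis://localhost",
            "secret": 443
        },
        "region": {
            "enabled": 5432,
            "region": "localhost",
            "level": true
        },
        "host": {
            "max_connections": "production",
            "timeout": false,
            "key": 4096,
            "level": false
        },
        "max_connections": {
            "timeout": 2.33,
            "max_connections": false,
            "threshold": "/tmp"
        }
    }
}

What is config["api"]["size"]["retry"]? "redis://localhost"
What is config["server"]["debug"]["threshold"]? 4096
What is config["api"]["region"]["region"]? "localhost"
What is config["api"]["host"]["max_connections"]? "production"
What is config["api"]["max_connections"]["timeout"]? 2.33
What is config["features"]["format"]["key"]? 3.92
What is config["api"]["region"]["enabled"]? 5432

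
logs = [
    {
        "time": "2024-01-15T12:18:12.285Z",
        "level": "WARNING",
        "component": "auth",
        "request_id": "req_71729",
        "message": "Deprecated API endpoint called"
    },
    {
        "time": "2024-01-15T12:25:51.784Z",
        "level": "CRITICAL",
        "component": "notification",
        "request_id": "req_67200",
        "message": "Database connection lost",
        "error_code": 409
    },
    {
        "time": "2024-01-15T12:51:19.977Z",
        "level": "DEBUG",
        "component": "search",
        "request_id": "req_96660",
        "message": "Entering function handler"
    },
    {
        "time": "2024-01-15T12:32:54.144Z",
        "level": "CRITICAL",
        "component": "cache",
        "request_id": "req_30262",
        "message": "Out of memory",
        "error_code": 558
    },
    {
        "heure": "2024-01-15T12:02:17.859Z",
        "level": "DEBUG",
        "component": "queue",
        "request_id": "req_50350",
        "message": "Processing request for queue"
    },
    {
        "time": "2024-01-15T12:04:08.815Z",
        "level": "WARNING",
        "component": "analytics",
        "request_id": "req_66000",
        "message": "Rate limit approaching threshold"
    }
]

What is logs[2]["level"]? "DEBUG"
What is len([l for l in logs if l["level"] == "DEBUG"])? 2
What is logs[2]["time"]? "2024-01-15T12:51:19.977Z"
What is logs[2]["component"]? "search"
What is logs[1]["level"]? "CRITICAL"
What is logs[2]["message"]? "Entering function handler"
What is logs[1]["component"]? "notification"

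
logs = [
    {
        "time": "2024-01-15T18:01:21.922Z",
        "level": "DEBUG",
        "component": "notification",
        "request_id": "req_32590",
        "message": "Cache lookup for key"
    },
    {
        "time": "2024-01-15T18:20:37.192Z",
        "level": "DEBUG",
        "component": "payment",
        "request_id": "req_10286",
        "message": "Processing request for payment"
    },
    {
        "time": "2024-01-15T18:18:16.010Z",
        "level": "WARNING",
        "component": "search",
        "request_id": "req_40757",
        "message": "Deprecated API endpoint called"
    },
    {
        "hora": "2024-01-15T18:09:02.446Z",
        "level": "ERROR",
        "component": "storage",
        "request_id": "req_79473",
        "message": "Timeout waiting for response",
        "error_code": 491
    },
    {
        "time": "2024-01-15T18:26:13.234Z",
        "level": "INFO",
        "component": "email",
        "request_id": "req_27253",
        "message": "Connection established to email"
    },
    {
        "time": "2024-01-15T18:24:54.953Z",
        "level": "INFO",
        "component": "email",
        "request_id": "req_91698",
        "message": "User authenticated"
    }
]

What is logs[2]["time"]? "2024-01-15T18:18:16.010Z"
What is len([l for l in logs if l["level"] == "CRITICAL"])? 0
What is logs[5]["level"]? "INFO"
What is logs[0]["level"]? "DEBUG"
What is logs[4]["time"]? "2024-01-15T18:26:13.234Z"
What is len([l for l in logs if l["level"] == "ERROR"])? 1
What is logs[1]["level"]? "DEBUG"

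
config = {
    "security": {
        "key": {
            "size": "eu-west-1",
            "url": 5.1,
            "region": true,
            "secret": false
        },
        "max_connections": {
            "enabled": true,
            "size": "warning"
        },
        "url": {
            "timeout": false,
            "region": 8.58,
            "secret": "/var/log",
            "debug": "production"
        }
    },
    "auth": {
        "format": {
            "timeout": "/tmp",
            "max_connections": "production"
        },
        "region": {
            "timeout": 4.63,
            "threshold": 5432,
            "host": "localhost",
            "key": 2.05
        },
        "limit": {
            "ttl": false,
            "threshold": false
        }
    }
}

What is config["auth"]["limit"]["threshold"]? False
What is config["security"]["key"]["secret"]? False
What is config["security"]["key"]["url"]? 5.1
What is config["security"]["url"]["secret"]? "/var/log"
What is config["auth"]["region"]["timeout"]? 4.63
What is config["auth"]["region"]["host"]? "localhost"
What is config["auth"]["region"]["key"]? 2.05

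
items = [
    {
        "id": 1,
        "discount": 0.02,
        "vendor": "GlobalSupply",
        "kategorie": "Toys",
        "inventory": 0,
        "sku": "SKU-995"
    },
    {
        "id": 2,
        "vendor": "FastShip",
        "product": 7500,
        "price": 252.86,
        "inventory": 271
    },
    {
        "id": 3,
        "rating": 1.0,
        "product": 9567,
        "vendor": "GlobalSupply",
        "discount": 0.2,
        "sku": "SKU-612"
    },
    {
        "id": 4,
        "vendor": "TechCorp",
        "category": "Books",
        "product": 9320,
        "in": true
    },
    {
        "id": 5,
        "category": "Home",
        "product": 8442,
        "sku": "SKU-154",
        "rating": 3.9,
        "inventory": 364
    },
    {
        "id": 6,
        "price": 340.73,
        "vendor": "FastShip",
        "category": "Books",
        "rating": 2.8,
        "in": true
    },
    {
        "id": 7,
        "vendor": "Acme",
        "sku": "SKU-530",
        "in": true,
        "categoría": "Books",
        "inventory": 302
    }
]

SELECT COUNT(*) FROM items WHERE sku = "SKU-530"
1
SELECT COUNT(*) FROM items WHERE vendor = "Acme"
1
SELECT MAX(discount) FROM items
0.2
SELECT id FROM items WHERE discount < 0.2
[1]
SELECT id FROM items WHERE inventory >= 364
[5]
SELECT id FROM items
[1, 2, 3, 4, 5, 6, 7]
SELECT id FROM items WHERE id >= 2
[2, 3, 4, 5, 6, 7]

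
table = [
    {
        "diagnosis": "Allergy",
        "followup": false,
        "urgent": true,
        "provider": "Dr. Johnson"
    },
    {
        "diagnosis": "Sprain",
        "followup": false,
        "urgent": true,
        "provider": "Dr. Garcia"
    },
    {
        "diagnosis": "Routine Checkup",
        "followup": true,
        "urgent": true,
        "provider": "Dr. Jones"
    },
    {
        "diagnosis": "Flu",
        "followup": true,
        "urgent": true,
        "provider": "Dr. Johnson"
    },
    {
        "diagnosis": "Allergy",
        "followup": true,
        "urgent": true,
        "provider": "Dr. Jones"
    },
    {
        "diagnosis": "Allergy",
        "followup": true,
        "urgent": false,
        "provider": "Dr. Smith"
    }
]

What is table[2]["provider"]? "Dr. Jones"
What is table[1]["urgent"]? True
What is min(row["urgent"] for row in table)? False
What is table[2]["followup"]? True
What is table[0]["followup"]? False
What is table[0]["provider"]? "Dr. Johnson"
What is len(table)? 6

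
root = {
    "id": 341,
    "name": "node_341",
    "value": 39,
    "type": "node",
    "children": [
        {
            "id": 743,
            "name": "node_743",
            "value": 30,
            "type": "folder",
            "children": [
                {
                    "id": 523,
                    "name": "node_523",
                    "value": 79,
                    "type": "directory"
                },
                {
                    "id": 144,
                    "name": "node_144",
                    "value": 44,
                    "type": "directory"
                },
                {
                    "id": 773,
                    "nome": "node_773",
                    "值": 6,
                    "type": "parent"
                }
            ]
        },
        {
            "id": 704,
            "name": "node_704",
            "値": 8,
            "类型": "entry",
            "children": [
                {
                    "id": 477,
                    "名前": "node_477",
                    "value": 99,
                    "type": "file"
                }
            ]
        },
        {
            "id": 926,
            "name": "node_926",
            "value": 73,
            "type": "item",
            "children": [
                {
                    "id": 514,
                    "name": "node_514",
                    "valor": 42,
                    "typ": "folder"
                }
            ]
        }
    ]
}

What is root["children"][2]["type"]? "item"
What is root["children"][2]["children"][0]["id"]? 514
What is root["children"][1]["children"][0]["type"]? "file"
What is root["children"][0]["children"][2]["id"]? 773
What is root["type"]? "node"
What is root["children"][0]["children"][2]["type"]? "parent"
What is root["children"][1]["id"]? 704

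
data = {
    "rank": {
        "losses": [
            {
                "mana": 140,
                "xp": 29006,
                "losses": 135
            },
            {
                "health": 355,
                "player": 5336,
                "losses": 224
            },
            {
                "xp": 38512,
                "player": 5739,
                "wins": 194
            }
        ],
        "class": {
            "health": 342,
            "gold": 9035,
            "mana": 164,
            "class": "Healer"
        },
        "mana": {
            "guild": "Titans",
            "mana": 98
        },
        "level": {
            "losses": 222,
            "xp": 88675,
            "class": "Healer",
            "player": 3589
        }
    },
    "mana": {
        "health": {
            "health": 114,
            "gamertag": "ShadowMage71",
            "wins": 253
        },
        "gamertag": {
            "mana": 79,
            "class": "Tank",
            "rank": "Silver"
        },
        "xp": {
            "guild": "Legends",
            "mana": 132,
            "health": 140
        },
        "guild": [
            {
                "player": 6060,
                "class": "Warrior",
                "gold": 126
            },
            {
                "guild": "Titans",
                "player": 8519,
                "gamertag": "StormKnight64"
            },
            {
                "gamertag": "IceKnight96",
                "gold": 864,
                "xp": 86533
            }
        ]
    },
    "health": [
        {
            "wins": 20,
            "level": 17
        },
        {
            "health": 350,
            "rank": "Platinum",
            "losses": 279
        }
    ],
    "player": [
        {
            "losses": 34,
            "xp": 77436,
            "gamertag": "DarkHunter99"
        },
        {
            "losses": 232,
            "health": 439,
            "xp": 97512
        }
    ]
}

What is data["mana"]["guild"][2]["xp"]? 86533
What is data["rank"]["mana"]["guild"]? "Titans"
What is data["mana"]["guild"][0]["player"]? 6060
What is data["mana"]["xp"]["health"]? 140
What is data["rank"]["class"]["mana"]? 164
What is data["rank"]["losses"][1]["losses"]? 224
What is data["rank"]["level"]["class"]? "Healer"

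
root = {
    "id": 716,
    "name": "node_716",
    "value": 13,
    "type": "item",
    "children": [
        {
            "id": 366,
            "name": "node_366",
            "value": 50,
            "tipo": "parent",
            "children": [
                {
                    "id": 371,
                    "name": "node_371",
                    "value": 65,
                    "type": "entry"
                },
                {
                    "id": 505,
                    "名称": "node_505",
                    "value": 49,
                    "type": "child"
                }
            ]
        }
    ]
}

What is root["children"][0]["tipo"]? "parent"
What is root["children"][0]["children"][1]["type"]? "child"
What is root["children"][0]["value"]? 50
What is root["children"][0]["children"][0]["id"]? 371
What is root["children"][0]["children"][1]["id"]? 505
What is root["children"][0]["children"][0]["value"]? 65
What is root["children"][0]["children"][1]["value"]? 49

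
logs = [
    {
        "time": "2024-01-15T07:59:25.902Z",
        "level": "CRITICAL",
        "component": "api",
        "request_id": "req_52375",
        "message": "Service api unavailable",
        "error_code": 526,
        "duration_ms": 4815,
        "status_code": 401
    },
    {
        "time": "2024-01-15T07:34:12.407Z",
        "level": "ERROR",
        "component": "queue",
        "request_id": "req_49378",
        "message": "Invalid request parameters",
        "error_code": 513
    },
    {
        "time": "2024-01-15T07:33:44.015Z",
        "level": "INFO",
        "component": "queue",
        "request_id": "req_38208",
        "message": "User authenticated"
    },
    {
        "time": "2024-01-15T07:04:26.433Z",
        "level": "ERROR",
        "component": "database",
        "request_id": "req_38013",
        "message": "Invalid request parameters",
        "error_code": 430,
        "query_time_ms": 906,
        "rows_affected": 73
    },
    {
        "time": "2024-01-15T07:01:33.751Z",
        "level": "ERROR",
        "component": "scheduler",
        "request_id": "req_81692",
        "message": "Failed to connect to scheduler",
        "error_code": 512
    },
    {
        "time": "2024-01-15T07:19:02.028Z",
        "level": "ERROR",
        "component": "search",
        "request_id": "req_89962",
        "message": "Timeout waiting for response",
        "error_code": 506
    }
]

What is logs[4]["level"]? "ERROR"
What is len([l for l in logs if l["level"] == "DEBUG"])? 0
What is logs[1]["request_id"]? "req_49378"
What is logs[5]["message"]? "Timeout waiting for response"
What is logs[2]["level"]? "INFO"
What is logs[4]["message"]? "Failed to connect to scheduler"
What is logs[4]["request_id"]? "req_81692"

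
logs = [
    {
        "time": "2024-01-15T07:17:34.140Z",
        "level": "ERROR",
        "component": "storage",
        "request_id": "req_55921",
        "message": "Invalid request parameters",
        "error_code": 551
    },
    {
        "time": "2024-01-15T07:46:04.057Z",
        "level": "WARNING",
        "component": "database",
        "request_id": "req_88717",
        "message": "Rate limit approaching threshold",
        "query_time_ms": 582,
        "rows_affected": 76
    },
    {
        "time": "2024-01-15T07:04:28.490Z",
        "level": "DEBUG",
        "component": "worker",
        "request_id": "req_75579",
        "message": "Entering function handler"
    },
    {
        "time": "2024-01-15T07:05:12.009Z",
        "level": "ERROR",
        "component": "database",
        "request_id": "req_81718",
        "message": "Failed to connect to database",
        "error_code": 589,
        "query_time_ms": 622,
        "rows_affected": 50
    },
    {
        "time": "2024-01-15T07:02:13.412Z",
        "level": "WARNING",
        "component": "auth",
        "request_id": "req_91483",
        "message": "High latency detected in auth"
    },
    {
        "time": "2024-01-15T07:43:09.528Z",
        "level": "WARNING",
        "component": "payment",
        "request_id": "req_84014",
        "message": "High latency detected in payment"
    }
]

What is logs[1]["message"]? "Rate limit approaching threshold"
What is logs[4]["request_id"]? "req_91483"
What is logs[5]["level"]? "WARNING"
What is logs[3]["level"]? "ERROR"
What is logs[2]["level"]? "DEBUG"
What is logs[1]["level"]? "WARNING"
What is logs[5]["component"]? "payment"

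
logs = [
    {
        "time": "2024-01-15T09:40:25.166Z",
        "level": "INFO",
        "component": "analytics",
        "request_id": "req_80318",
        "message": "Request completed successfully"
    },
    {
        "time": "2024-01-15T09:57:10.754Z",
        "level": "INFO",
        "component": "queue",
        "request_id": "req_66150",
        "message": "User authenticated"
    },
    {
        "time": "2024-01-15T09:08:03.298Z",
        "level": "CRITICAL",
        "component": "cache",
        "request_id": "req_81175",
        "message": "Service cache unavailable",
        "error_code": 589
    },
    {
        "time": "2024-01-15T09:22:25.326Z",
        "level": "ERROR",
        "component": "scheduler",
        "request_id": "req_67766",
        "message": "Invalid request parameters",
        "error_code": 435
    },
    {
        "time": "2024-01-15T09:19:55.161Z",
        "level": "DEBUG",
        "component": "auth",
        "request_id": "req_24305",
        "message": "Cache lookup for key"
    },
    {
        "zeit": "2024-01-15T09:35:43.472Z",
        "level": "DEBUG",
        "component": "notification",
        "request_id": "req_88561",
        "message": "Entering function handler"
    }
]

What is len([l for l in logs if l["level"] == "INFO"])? 2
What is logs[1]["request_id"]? "req_66150"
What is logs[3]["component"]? "scheduler"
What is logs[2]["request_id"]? "req_81175"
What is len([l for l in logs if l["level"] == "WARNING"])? 0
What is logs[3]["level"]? "ERROR"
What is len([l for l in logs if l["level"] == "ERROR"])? 1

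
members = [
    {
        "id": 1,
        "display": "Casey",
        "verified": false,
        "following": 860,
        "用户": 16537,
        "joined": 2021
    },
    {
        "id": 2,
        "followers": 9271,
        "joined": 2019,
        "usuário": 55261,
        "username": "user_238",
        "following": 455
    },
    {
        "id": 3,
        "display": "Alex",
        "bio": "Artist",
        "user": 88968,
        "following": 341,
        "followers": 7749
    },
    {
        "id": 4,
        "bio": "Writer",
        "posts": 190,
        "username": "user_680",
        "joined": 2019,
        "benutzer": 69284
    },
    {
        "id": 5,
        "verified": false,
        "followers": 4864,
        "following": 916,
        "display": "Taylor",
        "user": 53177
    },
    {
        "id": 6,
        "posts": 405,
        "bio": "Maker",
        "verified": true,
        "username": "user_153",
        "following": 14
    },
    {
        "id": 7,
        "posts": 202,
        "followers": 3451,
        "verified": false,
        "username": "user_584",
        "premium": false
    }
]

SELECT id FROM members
[1, 2, 3, 4, 5, 6, 7]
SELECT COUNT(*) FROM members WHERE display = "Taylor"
1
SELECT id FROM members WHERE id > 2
[3, 4, 5, 6, 7]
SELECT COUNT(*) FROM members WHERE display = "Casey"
1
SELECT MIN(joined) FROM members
2019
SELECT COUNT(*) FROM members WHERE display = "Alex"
1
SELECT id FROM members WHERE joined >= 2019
[1, 2, 4]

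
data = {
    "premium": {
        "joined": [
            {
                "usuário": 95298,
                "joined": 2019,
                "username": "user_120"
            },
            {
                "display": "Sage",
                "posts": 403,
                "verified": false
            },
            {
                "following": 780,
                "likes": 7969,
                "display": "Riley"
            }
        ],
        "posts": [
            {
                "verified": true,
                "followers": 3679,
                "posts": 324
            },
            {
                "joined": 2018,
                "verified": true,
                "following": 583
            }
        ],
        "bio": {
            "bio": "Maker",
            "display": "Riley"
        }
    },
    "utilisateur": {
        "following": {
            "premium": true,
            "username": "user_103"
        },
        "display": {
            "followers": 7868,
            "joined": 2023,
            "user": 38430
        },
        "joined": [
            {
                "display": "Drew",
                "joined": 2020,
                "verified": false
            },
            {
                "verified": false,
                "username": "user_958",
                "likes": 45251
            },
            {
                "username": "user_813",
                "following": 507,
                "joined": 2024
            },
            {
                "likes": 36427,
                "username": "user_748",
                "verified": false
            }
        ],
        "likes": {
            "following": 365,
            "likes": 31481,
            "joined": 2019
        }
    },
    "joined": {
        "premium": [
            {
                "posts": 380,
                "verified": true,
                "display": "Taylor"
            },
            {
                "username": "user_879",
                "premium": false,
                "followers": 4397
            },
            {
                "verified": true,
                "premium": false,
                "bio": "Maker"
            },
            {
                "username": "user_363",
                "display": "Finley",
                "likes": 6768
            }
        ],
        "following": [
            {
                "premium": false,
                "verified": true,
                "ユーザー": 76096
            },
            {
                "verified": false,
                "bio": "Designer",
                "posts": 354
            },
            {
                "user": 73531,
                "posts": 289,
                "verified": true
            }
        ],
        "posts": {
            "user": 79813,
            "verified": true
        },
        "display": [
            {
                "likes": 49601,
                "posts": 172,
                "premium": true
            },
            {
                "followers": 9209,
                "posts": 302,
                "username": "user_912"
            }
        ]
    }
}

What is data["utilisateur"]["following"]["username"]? "user_103"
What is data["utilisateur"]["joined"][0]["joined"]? 2020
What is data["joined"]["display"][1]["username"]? "user_912"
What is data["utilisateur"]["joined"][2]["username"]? "user_813"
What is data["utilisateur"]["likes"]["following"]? 365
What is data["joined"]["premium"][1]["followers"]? 4397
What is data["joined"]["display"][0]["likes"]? 49601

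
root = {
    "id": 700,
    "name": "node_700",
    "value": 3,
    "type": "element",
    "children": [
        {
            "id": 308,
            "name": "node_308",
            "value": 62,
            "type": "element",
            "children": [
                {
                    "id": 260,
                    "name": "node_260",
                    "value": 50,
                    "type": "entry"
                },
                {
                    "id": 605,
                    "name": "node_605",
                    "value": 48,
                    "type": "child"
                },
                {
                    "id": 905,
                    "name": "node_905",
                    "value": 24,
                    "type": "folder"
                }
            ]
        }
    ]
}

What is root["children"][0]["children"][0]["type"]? "entry"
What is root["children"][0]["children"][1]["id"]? 605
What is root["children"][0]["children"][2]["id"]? 905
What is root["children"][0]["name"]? "node_308"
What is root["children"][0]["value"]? 62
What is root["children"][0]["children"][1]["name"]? "node_605"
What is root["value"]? 3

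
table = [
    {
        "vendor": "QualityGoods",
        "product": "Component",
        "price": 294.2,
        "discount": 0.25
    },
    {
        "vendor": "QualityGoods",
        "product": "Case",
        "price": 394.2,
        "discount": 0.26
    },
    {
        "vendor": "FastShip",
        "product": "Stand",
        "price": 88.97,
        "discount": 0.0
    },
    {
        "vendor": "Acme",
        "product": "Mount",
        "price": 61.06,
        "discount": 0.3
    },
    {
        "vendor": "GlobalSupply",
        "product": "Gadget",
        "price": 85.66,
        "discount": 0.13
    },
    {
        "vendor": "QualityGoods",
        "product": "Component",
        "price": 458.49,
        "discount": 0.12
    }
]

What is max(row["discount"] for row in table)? 0.3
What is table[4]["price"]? 85.66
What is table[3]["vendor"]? "Acme"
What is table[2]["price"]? 88.97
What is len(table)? 6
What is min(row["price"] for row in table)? 61.06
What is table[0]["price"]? 294.2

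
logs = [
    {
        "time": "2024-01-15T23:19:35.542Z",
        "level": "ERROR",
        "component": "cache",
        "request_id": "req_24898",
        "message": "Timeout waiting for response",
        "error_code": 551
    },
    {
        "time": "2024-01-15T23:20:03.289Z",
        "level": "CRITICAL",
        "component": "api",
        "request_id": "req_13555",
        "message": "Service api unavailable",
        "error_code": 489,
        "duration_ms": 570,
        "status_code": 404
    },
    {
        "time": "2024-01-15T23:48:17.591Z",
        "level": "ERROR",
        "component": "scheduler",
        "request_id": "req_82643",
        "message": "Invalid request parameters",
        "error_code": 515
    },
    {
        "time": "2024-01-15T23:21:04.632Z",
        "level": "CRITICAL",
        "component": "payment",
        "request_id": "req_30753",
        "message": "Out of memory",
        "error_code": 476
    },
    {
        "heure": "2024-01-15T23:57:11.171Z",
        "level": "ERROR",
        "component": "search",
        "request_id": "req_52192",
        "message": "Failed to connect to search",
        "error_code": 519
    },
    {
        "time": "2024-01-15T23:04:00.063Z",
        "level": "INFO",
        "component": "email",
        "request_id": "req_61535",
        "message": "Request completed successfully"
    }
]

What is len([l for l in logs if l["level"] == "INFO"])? 1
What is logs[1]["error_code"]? 489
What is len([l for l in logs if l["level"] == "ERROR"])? 3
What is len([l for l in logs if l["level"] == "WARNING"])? 0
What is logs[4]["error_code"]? 519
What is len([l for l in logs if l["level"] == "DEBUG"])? 0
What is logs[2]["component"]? "scheduler"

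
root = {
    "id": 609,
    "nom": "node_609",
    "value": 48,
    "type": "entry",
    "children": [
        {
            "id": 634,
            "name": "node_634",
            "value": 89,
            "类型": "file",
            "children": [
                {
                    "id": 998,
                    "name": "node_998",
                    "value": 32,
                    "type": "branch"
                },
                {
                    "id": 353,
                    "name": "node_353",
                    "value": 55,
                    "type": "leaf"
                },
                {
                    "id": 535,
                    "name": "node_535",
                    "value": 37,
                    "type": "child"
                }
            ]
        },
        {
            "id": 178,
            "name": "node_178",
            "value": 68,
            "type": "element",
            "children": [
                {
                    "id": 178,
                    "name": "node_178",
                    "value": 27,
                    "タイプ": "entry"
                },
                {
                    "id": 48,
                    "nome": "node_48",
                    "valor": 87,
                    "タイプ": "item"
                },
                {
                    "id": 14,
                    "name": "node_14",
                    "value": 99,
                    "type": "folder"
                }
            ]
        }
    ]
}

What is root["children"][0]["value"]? 89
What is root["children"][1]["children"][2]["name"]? "node_14"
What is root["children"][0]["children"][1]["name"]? "node_353"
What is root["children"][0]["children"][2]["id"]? 535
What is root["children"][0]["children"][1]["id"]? 353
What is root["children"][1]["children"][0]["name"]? "node_178"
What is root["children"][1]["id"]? 178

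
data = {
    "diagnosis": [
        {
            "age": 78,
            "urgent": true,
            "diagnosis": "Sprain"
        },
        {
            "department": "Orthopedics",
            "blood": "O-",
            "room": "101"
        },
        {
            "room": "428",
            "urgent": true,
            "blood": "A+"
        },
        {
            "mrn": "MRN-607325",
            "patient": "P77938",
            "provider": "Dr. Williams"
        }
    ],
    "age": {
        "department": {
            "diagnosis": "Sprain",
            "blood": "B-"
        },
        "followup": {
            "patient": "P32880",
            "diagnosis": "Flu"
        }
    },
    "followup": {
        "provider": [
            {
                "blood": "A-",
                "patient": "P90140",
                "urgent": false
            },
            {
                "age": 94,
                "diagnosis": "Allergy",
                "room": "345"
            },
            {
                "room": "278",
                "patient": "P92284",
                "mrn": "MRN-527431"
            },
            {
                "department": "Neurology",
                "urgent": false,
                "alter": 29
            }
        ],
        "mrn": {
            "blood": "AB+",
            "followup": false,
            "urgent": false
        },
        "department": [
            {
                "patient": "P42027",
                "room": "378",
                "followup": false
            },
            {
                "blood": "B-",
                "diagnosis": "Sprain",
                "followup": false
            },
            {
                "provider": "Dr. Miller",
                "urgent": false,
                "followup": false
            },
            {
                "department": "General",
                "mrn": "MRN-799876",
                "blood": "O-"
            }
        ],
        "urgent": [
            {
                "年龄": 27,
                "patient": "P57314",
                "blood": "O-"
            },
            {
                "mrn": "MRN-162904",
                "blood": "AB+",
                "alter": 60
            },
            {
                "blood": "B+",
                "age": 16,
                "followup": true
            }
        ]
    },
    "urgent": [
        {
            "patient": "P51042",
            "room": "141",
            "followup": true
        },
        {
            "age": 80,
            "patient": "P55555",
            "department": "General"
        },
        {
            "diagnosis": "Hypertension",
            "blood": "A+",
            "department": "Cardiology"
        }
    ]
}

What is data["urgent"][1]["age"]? 80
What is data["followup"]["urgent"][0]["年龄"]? 27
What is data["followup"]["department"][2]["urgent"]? False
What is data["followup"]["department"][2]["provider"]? "Dr. Miller"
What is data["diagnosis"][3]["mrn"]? "MRN-607325"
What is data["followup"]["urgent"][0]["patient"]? "P57314"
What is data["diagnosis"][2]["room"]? "428"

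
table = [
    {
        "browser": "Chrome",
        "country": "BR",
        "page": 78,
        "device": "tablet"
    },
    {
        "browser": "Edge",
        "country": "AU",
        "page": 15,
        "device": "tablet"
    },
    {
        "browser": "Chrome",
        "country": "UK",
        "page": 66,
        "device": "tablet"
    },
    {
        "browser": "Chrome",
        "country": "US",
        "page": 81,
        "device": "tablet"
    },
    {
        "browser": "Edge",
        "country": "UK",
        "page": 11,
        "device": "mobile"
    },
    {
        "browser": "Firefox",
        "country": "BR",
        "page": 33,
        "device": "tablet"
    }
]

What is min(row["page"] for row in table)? 11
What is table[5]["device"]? "tablet"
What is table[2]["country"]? "UK"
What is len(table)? 6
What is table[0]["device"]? "tablet"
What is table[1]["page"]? 15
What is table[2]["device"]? "tablet"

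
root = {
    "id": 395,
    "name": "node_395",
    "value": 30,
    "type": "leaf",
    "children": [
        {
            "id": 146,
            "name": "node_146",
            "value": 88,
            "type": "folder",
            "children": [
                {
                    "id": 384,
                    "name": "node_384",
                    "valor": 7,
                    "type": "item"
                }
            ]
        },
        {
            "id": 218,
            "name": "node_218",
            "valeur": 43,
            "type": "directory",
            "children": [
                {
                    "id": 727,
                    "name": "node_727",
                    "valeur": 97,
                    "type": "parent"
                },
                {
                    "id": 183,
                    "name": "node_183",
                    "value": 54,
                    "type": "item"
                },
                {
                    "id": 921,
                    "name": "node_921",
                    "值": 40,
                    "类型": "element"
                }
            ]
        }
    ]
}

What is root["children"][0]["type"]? "folder"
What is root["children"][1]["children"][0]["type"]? "parent"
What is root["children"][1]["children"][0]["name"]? "node_727"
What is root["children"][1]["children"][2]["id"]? 921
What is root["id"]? 395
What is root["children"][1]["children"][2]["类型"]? "element"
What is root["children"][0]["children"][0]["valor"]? 7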